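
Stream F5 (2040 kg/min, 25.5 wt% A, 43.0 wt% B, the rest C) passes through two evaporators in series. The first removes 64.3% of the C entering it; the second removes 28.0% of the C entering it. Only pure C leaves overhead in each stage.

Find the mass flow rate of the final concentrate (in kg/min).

C in feed = 2040×0.315 = 642.6 kg/min.
After stage 1: C left = (1−0.643)×642.6 = 229.41; stream total = 1626.8 kg/min.
After stage 2: C left = (1−0.280)×229.41 = 165.17; final concentrate = 1562.6 kg/min.

1563 kg/min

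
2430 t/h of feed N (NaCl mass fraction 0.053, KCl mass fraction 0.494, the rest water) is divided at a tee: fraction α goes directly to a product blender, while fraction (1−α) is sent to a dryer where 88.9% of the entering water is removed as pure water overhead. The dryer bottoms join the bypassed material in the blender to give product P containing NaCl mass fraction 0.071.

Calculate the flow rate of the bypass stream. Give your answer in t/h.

900.2 t/h

All 2430×0.053 = 128.79 t/h of NaCl reaches P, so P = 128.79/0.071 = 1813.9 t/h and vapour = 616.06 t/h.
The evaporator receives (1−α)·2430 of feed at 0.453 water and removes 0.889 of that water:
0.889×0.453×(1−α)×2430 = 616.06
(1−α) = 616.06/978.6 = 0.6295;  α = 0.3705.
Bypass flow = 0.3705×2430 = 900.25 t/h.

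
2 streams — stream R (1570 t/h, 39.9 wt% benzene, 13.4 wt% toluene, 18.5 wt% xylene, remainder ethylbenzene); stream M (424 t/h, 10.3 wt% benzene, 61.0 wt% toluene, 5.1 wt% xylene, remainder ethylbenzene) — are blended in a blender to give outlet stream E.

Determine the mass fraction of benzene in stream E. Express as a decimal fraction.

Total flow out = 1570 + 424 = 1994 t/h.
benzene in = 1570×0.399 + 424×0.103 = 670.1 t/h.
benzene mass fraction in E = 670.1/1994 = 0.3361.

0.3361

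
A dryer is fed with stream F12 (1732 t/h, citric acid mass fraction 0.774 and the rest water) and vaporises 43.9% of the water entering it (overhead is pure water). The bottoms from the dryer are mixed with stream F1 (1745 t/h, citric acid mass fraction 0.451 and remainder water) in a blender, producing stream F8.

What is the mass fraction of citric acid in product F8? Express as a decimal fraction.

Vapour removed = 0.439×0.226×1732 = 171.84 t/h; concentrate = 1560.2 t/h.
citric acid reaching the mixer = 1340.6 (from concentrate) + 1745×0.451 = 2127.6 t/h.
Product flow = 1560.2 + 1745 = 3305.2 t/h; citric acid fraction = 0.644.

0.644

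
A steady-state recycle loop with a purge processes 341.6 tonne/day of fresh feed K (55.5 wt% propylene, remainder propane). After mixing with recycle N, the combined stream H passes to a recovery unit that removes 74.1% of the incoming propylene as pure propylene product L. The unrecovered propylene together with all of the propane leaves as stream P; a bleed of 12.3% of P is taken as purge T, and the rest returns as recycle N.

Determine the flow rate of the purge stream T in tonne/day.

propane enters only via K and leaves only via the purge: 341.6×0.445 = 0.123×(propane in P), and the recovery unit passes all propane, so propane in H = propane in P = 1235.9 tonne/day.
propylene in H: m_A = 341.6×0.555 + (1−0.123)·(1−0.741)·m_A, so m_A = 189.59/0.7729 = 245.31 tonne/day.
P = (1−0.741)×245.31 + 1235.9 = 1299.4 tonne/day.
Purge T = 0.123×1299.4 = 159.83 tonne/day.

159.8 tonne/day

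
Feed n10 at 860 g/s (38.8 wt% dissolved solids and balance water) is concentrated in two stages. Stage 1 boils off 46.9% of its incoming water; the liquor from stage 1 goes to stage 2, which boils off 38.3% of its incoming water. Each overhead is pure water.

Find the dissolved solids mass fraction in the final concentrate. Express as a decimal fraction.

water in feed = 860×0.612 = 526.32 g/s.
After stage 1: water left = (1−0.469)×526.32 = 279.48; stream total = 613.16 g/s.
After stage 2: water left = (1−0.383)×279.48 = 172.44; final concentrate = 506.12 g/s.
dissolved solids fraction = 333.68/506.12 = 0.6593.

0.6593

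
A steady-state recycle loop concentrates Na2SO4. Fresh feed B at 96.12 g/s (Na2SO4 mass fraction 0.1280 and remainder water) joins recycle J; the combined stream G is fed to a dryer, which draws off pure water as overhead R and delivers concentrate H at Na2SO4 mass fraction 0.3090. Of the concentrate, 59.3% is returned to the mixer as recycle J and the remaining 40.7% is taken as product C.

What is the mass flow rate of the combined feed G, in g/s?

Overall Na2SO4 balance (none leaves overhead): Na2SO4 in fresh feed = Na2SO4 in product, i.e. 96.12×0.128 = (1−0.593)·H·0.309.
H = 12.303/(0.309×0.407) = 97.83 g/s.
Recycle J = 0.593×97.83 = 58.013 g/s.
Combined feed G = 96.12 + 58.013 = 154.13 g/s.

154.1 g/s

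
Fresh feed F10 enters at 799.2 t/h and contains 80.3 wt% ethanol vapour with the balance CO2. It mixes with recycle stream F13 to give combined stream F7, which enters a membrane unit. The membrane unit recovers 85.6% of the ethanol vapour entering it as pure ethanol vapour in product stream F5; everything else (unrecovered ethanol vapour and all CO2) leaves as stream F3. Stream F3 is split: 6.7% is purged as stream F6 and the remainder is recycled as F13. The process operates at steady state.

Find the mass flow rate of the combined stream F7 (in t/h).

CO2 enters only via F10 and leaves only via the purge: 799.2×0.197 = 0.067×(CO2 in F3), and the membrane unit passes all CO2, so CO2 in F7 = CO2 in F3 = 2349.9 t/h.
ethanol vapour in F7: m_A = 799.2×0.803 + (1−0.067)·(1−0.856)·m_A, so m_A = 641.76/0.8656 = 741.36 t/h.
F7 = 741.36 + 2349.9 = 3091.2 t/h.

3091 t/h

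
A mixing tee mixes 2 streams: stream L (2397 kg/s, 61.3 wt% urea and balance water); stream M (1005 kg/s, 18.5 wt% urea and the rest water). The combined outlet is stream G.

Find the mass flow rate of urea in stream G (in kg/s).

urea out = urea in = 2397×0.613 + 1005×0.185 = 1655.3 kg/s.

1655 kg/s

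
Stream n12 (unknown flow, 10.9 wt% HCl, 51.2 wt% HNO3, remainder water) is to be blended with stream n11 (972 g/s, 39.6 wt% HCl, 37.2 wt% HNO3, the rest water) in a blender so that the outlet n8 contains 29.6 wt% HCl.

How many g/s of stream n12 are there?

519.8 g/s

Let n12 be the unknown flow. Total out = 972 + n12.
HCl balance: 384.91 + 0.109·n12 = 0.296·(972 + n12)
(0.109 − 0.296)·n12 = 0.296×972 − 384.91 = -97.2
n12 = -97.2 / -0.187 = 519.79 g/s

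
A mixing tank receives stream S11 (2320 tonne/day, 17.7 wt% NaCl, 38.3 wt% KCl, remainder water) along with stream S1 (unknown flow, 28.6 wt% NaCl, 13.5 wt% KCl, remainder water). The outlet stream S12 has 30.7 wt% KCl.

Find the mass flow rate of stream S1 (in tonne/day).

1025 tonne/day

Let S1 be the unknown flow. Total out = 2320 + S1.
KCl balance: 888.56 + 0.135·S1 = 0.307·(2320 + S1)
(0.135 − 0.307)·S1 = 0.307×2320 − 888.56 = -176.32
S1 = -176.32 / -0.172 = 1025.1 tonne/day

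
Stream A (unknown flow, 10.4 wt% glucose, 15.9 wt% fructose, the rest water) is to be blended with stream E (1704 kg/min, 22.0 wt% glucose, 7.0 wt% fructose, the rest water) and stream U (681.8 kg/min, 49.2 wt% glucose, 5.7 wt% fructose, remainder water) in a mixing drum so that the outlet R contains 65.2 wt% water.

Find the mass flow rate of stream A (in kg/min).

449.5 kg/min

Let A be the unknown flow. Total out = 2385.8 + A.
water balance: 1517.3 + 0.737·A = 0.652·(2385.8 + A)
(0.737 − 0.652)·A = 0.652×2385.8 − 1517.3 = 38.21
A = 38.21 / 0.085 = 449.53 kg/min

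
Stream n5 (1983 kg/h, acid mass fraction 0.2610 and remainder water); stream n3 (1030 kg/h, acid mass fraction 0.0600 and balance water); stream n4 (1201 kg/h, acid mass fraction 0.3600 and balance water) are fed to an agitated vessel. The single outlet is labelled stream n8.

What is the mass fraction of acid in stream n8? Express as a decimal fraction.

Total flow out = 1983 + 1030 + 1201 = 4214 kg/h.
acid in = 1983×0.261 + 1030×0.060 + 1201×0.360 = 1011.7 kg/h.
acid mass fraction in n8 = 1011.7/4214 = 0.2401.

0.2401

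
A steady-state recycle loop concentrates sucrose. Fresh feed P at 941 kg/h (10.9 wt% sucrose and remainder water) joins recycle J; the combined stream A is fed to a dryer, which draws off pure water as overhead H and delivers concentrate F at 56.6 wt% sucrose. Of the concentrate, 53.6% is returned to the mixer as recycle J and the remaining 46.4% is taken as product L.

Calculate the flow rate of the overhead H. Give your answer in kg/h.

759.8 kg/h

Overall sucrose balance (none leaves overhead): sucrose in fresh feed = sucrose in product, i.e. 941×0.109 = (1−0.536)·F·0.566.
F = 102.57/(0.566×0.464) = 390.55 kg/h.
Recycle J = 0.536×390.55 = 209.34 kg/h.
Combined feed A = 941 + 209.34 = 1150.3 kg/h.
Overhead H = A − F = 1150.3 − 390.55 = 759.78 kg/h.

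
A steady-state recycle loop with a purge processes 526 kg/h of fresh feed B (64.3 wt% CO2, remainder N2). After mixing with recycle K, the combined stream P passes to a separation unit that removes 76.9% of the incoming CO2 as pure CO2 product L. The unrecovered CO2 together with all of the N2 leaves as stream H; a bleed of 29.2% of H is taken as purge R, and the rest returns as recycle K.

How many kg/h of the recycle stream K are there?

N2 enters only via B and leaves only via the purge: 526×0.357 = 0.292×(N2 in H), and the separation unit passes all N2, so N2 in P = N2 in H = 643.09 kg/h.
CO2 in P: m_A = 526×0.643 + (1−0.292)·(1−0.769)·m_A, so m_A = 338.22/0.8365 = 404.35 kg/h.
H = (1−0.769)×404.35 + 643.09 = 736.49 kg/h.
Recycle K = (1−0.292)×736.49 = 521.44 kg/h.

521.4 kg/h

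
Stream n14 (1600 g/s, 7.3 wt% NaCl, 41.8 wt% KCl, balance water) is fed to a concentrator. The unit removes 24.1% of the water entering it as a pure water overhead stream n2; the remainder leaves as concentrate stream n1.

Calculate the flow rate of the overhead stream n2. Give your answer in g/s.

196.3 g/s

water entering = 1600×0.509 = 814.4 g/s; overhead removed = 0.241×814.4 = 196.27 g/s.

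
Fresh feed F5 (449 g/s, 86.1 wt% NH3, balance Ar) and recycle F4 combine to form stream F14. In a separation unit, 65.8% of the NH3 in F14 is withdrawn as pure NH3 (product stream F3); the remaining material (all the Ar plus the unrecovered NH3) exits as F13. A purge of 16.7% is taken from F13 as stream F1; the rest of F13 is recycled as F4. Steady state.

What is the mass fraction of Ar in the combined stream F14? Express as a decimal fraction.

Ar enters only via F5 and leaves only via the purge: 449×0.139 = 0.167×(Ar in F13), and the separation unit passes all Ar, so Ar in F14 = Ar in F13 = 373.72 g/s.
NH3 in F14: m_A = 449×0.861 + (1−0.167)·(1−0.658)·m_A, so m_A = 386.59/0.7151 = 540.6 g/s.
F14 = 540.6 + 373.72 = 914.32 g/s.
Ar fraction in F14 = 373.72/914.32 = 0.4087.

0.4087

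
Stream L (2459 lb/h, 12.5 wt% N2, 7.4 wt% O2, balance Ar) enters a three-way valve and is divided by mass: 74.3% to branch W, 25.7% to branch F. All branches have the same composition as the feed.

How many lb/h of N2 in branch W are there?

228.4 lb/h

Branch W total = 0.743×2459 = 1827 lb/h.
N2 in W = 0.125×1827 = 228.38 lb/h.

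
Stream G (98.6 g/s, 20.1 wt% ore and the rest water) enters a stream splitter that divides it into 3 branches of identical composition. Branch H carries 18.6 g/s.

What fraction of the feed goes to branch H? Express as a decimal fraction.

0.189

Fraction to H = 18.6/98.6 = 0.1886.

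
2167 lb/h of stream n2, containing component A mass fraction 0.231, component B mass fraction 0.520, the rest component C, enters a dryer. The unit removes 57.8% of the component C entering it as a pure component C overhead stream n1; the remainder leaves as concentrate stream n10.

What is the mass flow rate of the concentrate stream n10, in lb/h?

1855 lb/h

component C entering = 2167×0.249 = 539.58 lb/h; overhead removed = 0.578×539.58 = 311.88 lb/h.
Concentrate = 2167 − 311.88 = 1855.1 lb/h.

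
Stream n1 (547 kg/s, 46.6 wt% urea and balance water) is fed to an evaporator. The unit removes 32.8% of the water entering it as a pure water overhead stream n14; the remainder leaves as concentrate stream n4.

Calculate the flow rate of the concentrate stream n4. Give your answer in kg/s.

451.2 kg/s

water entering = 547×0.534 = 292.1 kg/s; overhead removed = 0.328×292.1 = 95.808 kg/s.
Concentrate = 547 − 95.808 = 451.19 kg/s.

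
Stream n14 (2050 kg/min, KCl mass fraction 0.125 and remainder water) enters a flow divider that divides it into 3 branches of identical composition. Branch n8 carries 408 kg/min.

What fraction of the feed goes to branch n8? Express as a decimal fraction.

0.199

Fraction to n8 = 408/2050 = 0.1990.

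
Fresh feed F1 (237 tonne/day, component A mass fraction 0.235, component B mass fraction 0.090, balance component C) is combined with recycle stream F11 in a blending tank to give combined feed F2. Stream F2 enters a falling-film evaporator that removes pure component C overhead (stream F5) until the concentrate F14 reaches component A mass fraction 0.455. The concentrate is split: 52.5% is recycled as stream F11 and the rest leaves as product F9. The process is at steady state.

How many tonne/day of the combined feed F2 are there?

372.3 tonne/day

Overall component A balance (none leaves overhead): component A in fresh feed = component A in product, i.e. 237×0.235 = (1−0.525)·F14·0.455.
F14 = 55.695/(0.455×0.475) = 257.7 tonne/day.
Recycle F11 = 0.525×257.7 = 135.29 tonne/day.
Combined feed F2 = 237 + 135.29 = 372.29 tonne/day.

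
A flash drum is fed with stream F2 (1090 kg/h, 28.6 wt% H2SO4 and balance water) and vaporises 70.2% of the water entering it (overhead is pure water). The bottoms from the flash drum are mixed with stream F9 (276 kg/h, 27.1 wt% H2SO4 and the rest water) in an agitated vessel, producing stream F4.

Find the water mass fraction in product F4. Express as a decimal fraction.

0.528

Vapour removed = 0.702×0.714×1090 = 546.34 kg/h; concentrate = 543.66 kg/h.
water reaching the mixer = 231.92 (from concentrate) + 276×0.729 = 433.13 kg/h.
Product flow = 543.66 + 276 = 819.66 kg/h; water fraction = 0.528.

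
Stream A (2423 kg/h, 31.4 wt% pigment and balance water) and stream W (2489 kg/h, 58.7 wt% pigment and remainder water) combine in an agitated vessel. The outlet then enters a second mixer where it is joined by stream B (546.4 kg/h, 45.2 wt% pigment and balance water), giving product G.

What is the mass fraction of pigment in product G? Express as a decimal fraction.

Overall, product flow = 5458.4 kg/h.
pigment in = 2423×0.314 + 2489×0.587 + 546.4×0.452 = 2468.8 kg/h.
pigment fraction in G = 0.452.

0.452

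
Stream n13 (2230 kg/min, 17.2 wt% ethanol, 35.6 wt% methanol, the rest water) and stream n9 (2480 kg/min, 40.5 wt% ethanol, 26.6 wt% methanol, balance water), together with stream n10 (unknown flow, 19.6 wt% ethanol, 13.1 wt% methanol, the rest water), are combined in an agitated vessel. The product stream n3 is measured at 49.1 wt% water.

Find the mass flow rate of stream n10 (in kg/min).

Let n10 be the unknown flow. Total out = 4710 + n10.
water balance: 1868.5 + 0.673·n10 = 0.491·(4710 + n10)
(0.673 − 0.491)·n10 = 0.491×4710 − 1868.5 = 444.13
n10 = 444.13 / 0.182 = 2440.3 kg/min

2440 kg/min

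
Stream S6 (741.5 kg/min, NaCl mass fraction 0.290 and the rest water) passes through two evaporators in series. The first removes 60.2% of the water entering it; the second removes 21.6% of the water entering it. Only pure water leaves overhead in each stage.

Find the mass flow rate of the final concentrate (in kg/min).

water in feed = 741.5×0.710 = 526.46 kg/min.
After stage 1: water left = (1−0.602)×526.46 = 209.53; stream total = 424.57 kg/min.
After stage 2: water left = (1−0.216)×209.53 = 164.27; final concentrate = 379.31 kg/min.

379.3 kg/min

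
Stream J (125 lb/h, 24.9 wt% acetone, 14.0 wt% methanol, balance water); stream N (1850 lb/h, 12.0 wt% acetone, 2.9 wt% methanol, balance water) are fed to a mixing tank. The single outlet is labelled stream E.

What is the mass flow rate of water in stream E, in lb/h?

water out = water in = 125×0.611 + 1850×0.851 = 1650.7 lb/h.

1651 lb/h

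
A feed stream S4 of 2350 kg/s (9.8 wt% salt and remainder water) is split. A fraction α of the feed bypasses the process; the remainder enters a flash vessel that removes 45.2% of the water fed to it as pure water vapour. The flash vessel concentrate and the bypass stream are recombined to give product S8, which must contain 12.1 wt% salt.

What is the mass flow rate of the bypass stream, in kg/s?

1254 kg/s

All 2350×0.098 = 230.3 kg/s of salt reaches S8, so S8 = 230.3/0.121 = 1903.3 kg/s and vapour = 446.69 kg/s.
The evaporator receives (1−α)·2350 of feed at 0.902 water and removes 0.452 of that water:
0.452×0.902×(1−α)×2350 = 446.69
(1−α) = 446.69/958.1 = 0.4662;  α = 0.5338.
Bypass flow = 0.5338×2350 = 1254.4 kg/s.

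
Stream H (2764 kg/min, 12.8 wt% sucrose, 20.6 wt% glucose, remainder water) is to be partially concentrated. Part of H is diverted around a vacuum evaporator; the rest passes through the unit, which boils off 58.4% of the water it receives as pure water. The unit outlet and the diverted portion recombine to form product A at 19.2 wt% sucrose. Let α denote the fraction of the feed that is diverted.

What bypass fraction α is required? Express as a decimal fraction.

All 2764×0.128 = 353.79 kg/min of sucrose reaches A, so A = 353.79/0.192 = 1842.7 kg/min and vapour = 921.33 kg/min.
The evaporator receives (1−α)·2764 of feed at 0.666 water and removes 0.584 of that water:
0.584×0.666×(1−α)×2764 = 921.33
(1−α) = 921.33/1075 = 0.8570;  α = 0.1430.

0.143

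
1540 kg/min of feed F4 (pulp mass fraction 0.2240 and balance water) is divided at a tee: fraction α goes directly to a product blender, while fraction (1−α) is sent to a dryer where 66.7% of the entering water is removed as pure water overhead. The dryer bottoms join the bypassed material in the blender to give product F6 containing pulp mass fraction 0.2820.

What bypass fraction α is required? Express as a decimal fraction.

0.603

All 1540×0.224 = 344.96 kg/min of pulp reaches F6, so F6 = 344.96/0.282 = 1223.3 kg/min and vapour = 316.74 kg/min.
The evaporator receives (1−α)·1540 of feed at 0.776 water and removes 0.667 of that water:
0.667×0.776×(1−α)×1540 = 316.74
(1−α) = 316.74/797.09 = 0.3974;  α = 0.6026.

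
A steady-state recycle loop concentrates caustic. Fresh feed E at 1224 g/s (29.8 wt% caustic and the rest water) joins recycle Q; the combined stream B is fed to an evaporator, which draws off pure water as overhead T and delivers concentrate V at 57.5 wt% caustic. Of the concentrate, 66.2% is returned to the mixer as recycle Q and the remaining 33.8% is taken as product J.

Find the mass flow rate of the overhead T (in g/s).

Overall caustic balance (none leaves overhead): caustic in fresh feed = caustic in product, i.e. 1224×0.298 = (1−0.662)·V·0.575.
V = 364.75/(0.575×0.338) = 1876.8 g/s.
Recycle Q = 0.662×1876.8 = 1242.4 g/s.
Combined feed B = 1224 + 1242.4 = 2466.4 g/s.
Overhead T = B − V = 2466.4 − 1876.8 = 589.65 g/s.

589.6 g/s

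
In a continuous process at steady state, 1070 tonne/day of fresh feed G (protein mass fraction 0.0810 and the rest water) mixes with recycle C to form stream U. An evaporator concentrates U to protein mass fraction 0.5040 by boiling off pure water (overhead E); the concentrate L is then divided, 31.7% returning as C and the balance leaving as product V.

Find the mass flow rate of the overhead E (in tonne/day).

Overall protein balance (none leaves overhead): protein in fresh feed = protein in product, i.e. 1070×0.081 = (1−0.317)·L·0.504.
L = 86.67/(0.504×0.683) = 251.78 tonne/day.
Recycle C = 0.317×251.78 = 79.814 tonne/day.
Combined feed U = 1070 + 79.814 = 1149.8 tonne/day.
Overhead E = U − L = 1149.8 − 251.78 = 898.04 tonne/day.

898 tonne/day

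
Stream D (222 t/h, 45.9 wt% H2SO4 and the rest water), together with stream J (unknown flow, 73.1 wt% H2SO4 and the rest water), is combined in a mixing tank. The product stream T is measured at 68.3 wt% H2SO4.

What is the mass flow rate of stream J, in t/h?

Let J be the unknown flow. Total out = 222 + J.
H2SO4 balance: 101.9 + 0.731·J = 0.683·(222 + J)
(0.731 − 0.683)·J = 0.683×222 − 101.9 = 49.728
J = 49.728 / 0.048 = 1036 t/h

1036 t/h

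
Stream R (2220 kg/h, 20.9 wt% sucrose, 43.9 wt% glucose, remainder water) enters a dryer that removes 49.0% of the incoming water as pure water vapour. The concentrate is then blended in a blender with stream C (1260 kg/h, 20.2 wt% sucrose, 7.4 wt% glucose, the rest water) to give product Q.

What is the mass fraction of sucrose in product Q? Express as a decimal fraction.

Vapour removed = 0.490×0.352×2220 = 382.91 kg/h; concentrate = 1837.1 kg/h.
sucrose reaching the mixer = 463.98 (from concentrate) + 1260×0.202 = 718.5 kg/h.
Product flow = 1837.1 + 1260 = 3097.1 kg/h; sucrose fraction = 0.232.

0.232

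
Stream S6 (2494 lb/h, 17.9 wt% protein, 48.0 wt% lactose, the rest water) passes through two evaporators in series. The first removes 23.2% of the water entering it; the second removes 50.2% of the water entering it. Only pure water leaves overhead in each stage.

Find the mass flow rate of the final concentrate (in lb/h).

water in feed = 2494×0.341 = 850.45 lb/h.
After stage 1: water left = (1−0.232)×850.45 = 653.15; stream total = 2296.7 lb/h.
After stage 2: water left = (1−0.502)×653.15 = 325.27; final concentrate = 1968.8 lb/h.

1969 lb/h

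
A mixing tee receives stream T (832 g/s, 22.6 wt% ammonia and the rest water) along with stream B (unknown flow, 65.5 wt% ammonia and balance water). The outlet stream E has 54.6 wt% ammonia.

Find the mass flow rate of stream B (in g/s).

Let B be the unknown flow. Total out = 832 + B.
ammonia balance: 188.03 + 0.655·B = 0.546·(832 + B)
(0.655 − 0.546)·B = 0.546×832 − 188.03 = 266.24
B = 266.24 / 0.109 = 2442.6 g/s

2443 g/s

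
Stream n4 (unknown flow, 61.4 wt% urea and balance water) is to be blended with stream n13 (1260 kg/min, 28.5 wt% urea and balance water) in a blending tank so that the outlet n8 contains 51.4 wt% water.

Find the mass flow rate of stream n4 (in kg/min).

Let n4 be the unknown flow. Total out = 1260 + n4.
water balance: 900.9 + 0.386·n4 = 0.514·(1260 + n4)
(0.386 − 0.514)·n4 = 0.514×1260 − 900.9 = -253.26
n4 = -253.26 / -0.128 = 1978.6 kg/min

1979 kg/min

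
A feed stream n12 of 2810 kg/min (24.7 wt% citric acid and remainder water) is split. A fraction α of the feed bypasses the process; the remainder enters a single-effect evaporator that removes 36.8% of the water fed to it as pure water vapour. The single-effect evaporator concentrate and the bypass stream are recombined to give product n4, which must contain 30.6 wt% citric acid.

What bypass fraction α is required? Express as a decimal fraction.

0.304

All 2810×0.247 = 694.07 kg/min of citric acid reaches n4, so n4 = 694.07/0.306 = 2268.2 kg/min and vapour = 541.8 kg/min.
The evaporator receives (1−α)·2810 of feed at 0.753 water and removes 0.368 of that water:
0.368×0.753×(1−α)×2810 = 541.8
(1−α) = 541.8/778.66 = 0.6958;  α = 0.3042.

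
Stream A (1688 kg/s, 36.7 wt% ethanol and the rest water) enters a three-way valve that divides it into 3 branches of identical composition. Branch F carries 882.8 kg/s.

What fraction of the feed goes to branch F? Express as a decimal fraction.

0.523

Fraction to F = 882.8/1688 = 0.5230.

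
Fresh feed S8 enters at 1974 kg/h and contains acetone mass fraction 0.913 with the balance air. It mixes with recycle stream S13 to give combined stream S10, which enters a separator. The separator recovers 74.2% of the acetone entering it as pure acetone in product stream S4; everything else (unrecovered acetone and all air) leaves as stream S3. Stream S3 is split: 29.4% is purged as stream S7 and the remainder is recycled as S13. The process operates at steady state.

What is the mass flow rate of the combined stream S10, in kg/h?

air enters only via S8 and leaves only via the purge: 1974×0.087 = 0.294×(air in S3), and the separator passes all air, so air in S10 = air in S3 = 584.14 kg/h.
acetone in S10: m_A = 1974×0.913 + (1−0.294)·(1−0.742)·m_A, so m_A = 1802.3/0.8179 = 2203.7 kg/h.
S10 = 2203.7 + 584.14 = 2787.8 kg/h.

2788 kg/h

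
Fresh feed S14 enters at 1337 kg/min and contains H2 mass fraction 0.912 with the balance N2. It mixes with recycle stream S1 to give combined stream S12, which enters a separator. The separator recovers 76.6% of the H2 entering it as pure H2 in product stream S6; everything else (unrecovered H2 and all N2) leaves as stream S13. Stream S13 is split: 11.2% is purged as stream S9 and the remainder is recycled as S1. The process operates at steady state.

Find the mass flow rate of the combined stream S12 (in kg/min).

N2 enters only via S14 and leaves only via the purge: 1337×0.088 = 0.112×(N2 in S13), and the separator passes all N2, so N2 in S12 = N2 in S13 = 1050.5 kg/min.
H2 in S12: m_A = 1337×0.912 + (1−0.112)·(1−0.766)·m_A, so m_A = 1219.3/0.7922 = 1539.2 kg/min.
S12 = 1539.2 + 1050.5 = 2589.7 kg/min.

2590 kg/min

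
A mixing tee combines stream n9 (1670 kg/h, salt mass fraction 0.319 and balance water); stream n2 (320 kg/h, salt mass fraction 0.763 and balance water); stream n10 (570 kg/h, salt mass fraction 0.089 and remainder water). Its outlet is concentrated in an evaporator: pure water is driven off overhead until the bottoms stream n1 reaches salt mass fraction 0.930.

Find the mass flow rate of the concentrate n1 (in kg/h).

889.9 kg/h

salt entering = 1670×0.319 + 320×0.763 + 570×0.089 = 827.62 kg/h.
All salt reports to n1, so n1 = 827.62/0.930 = 889.91 kg/h.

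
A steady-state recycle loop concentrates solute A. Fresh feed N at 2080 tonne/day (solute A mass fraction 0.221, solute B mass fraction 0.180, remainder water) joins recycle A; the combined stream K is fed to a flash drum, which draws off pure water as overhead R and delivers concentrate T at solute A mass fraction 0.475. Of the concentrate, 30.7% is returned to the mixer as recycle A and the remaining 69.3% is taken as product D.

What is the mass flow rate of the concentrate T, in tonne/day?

Overall solute A balance (none leaves overhead): solute A in fresh feed = solute A in product, i.e. 2080×0.221 = (1−0.307)·T·0.475.
T = 459.68/(0.475×0.693) = 1396.5 tonne/day.

1396 tonne/day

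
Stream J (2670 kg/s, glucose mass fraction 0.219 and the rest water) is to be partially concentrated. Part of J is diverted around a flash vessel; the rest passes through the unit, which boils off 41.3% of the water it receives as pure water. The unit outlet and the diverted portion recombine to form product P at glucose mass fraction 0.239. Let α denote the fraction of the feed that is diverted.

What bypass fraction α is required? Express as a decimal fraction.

All 2670×0.219 = 584.73 kg/s of glucose reaches P, so P = 584.73/0.239 = 2446.6 kg/s and vapour = 223.43 kg/s.
The evaporator receives (1−α)·2670 of feed at 0.781 water and removes 0.413 of that water:
0.413×0.781×(1−α)×2670 = 223.43
(1−α) = 223.43/861.22 = 0.2594;  α = 0.7406.

0.741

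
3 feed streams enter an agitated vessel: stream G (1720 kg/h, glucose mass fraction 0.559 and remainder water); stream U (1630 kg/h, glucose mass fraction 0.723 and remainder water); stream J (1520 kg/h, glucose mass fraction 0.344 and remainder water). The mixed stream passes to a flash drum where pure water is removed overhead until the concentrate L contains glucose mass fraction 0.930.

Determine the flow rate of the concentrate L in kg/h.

glucose entering = 1720×0.559 + 1630×0.723 + 1520×0.344 = 2662.9 kg/h.
All glucose reports to L, so L = 2662.9/0.930 = 2863.3 kg/h.

2863 kg/h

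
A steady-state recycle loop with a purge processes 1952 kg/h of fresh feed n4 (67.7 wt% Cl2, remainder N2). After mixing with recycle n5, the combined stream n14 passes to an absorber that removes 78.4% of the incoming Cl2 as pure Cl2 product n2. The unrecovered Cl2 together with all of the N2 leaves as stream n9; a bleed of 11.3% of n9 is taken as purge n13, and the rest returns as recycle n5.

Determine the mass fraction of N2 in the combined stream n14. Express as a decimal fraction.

0.773

N2 enters only via n4 and leaves only via the purge: 1952×0.323 = 0.113×(N2 in n9), and the absorber passes all N2, so N2 in n14 = N2 in n9 = 5579.6 kg/h.
Cl2 in n14: m_A = 1952×0.677 + (1−0.113)·(1−0.784)·m_A, so m_A = 1321.5/0.8084 = 1634.7 kg/h.
n14 = 1634.7 + 5579.6 = 7214.3 kg/h.
N2 fraction in n14 = 5579.6/7214.3 = 0.773.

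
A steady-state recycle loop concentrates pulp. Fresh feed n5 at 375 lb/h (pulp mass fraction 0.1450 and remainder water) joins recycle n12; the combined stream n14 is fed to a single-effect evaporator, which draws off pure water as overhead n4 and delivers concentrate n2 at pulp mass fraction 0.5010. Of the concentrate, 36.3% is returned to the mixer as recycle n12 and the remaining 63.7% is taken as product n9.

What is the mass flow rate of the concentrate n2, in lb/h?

Overall pulp balance (none leaves overhead): pulp in fresh feed = pulp in product, i.e. 375×0.145 = (1−0.363)·n2·0.501.
n2 = 54.375/(0.501×0.637) = 170.38 lb/h.

170.4 lb/h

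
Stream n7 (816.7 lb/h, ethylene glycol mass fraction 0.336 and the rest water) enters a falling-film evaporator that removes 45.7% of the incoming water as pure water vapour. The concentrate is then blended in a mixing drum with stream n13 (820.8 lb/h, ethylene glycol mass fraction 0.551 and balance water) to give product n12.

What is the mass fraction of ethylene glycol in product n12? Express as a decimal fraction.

0.523

Vapour removed = 0.457×0.664×816.7 = 247.83 lb/h; concentrate = 568.87 lb/h.
ethylene glycol reaching the mixer = 274.41 (from concentrate) + 820.8×0.551 = 726.67 lb/h.
Product flow = 568.87 + 820.8 = 1389.7 lb/h; ethylene glycol fraction = 0.523.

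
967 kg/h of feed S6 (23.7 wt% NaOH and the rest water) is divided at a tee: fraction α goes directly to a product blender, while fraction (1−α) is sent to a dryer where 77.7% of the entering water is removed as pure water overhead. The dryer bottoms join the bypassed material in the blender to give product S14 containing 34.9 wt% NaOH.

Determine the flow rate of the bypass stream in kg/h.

All 967×0.237 = 229.18 kg/h of NaOH reaches S14, so S14 = 229.18/0.349 = 656.67 kg/h and vapour = 310.33 kg/h.
The evaporator receives (1−α)·967 of feed at 0.763 water and removes 0.777 of that water:
0.777×0.763×(1−α)×967 = 310.33
(1−α) = 310.33/573.29 = 0.5413;  α = 0.4587.
Bypass flow = 0.4587×967 = 443.55 kg/h.

443.6 kg/h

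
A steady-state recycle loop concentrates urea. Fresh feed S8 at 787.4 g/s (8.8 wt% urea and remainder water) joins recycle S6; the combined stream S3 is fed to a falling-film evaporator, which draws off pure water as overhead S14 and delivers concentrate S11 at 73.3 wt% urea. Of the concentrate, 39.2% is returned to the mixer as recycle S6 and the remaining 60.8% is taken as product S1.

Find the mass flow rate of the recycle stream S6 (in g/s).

Overall urea balance (none leaves overhead): urea in fresh feed = urea in product, i.e. 787.4×0.088 = (1−0.392)·S11·0.733.
S11 = 69.291/(0.733×0.608) = 155.48 g/s.
Recycle S6 = 0.392×155.48 = 60.948 g/s.

60.95 g/s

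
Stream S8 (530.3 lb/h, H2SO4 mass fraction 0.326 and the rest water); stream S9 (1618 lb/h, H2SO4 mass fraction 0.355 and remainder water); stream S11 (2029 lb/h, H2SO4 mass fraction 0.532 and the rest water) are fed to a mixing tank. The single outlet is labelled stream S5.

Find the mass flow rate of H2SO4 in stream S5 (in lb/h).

1827 lb/h

H2SO4 out = H2SO4 in = 530.3×0.326 + 1618×0.355 + 2029×0.532 = 1826.7 lb/h.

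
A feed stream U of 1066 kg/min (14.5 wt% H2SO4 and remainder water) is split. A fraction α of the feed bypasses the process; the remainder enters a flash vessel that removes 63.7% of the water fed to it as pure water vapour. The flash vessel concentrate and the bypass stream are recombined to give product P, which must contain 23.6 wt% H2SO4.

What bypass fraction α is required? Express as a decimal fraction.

All 1066×0.145 = 154.57 kg/min of H2SO4 reaches P, so P = 154.57/0.236 = 654.96 kg/min and vapour = 411.04 kg/min.
The evaporator receives (1−α)·1066 of feed at 0.855 water and removes 0.637 of that water:
0.637×0.855×(1−α)×1066 = 411.04
(1−α) = 411.04/580.58 = 0.7080;  α = 0.2920.

0.292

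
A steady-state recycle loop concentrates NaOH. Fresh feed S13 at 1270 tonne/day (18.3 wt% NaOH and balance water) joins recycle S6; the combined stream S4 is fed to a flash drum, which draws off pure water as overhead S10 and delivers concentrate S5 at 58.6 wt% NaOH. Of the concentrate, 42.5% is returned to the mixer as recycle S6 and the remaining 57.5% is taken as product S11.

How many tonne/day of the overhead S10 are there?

873.4 tonne/day

Overall NaOH balance (none leaves overhead): NaOH in fresh feed = NaOH in product, i.e. 1270×0.183 = (1−0.425)·S5·0.586.
S5 = 232.41/(0.586×0.575) = 689.75 tonne/day.
Recycle S6 = 0.425×689.75 = 293.14 tonne/day.
Combined feed S4 = 1270 + 293.14 = 1563.1 tonne/day.
Overhead S10 = S4 − S5 = 1563.1 − 689.75 = 873.4 tonne/day.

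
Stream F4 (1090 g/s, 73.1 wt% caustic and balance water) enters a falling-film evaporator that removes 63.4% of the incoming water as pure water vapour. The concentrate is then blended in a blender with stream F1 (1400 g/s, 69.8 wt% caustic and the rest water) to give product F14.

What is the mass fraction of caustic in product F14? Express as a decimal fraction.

Vapour removed = 0.634×0.269×1090 = 185.9 g/s; concentrate = 904.1 g/s.
caustic reaching the mixer = 796.79 (from concentrate) + 1400×0.698 = 1774 g/s.
Product flow = 904.1 + 1400 = 2304.1 g/s; caustic fraction = 0.7699.

0.7699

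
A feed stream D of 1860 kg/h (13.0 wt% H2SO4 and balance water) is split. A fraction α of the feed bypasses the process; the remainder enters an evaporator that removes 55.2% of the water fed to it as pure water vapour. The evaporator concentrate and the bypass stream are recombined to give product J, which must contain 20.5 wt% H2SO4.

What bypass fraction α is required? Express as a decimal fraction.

All 1860×0.130 = 241.8 kg/h of H2SO4 reaches J, so J = 241.8/0.205 = 1179.5 kg/h and vapour = 680.49 kg/h.
The evaporator receives (1−α)·1860 of feed at 0.870 water and removes 0.552 of that water:
0.552×0.870×(1−α)×1860 = 680.49
(1−α) = 680.49/893.25 = 0.7618;  α = 0.2382.

0.238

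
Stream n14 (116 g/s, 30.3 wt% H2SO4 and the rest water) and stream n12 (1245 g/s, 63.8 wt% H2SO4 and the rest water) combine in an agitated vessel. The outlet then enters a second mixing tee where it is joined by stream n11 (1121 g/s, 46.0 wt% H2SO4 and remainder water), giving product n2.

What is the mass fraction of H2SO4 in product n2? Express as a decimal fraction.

0.5419

Overall, product flow = 2482 g/s.
H2SO4 in = 116×0.303 + 1245×0.638 + 1121×0.460 = 1345.1 g/s.
H2SO4 fraction in n2 = 0.5419.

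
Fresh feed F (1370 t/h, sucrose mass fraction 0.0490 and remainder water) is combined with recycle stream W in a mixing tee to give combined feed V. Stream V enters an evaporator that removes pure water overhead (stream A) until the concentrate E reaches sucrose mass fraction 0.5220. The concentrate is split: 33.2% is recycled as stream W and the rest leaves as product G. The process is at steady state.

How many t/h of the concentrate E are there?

192.5 t/h

Overall sucrose balance (none leaves overhead): sucrose in fresh feed = sucrose in product, i.e. 1370×0.049 = (1−0.332)·E·0.522.
E = 67.13/(0.522×0.668) = 192.52 t/h.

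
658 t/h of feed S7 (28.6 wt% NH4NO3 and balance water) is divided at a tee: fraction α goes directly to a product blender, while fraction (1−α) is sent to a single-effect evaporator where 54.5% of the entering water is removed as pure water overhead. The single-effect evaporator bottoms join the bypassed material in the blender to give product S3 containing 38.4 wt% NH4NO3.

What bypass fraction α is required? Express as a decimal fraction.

0.344

All 658×0.286 = 188.19 t/h of NH4NO3 reaches S3, so S3 = 188.19/0.384 = 490.07 t/h and vapour = 167.93 t/h.
The evaporator receives (1−α)·658 of feed at 0.714 water and removes 0.545 of that water:
0.545×0.714×(1−α)×658 = 167.93
(1−α) = 167.93/256.05 = 0.6558;  α = 0.3442.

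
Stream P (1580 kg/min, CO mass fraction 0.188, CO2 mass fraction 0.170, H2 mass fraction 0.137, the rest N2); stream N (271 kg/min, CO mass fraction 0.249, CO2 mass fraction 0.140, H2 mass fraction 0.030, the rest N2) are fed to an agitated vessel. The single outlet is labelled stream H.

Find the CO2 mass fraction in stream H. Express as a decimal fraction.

Total flow out = 1580 + 271 = 1851 kg/min.
CO2 in = 1580×0.170 + 271×0.140 = 306.54 kg/min.
CO2 mass fraction in H = 306.54/1851 = 0.166.

0.166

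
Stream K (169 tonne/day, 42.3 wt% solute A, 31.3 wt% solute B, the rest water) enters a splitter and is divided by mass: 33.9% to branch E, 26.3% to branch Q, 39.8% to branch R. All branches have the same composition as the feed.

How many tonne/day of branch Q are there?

Branch Q flow = 0.263×169 = 44.447 tonne/day.

44.45 tonne/day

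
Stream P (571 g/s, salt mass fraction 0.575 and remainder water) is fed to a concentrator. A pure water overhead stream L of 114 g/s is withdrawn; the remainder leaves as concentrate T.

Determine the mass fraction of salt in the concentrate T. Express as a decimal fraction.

salt is not removed: 571×0.575 = 328.32 g/s of salt enters T.
Concentrate = 571 − 114 = 457 g/s.
Mass fraction = 328.32/457 = 0.718.

0.718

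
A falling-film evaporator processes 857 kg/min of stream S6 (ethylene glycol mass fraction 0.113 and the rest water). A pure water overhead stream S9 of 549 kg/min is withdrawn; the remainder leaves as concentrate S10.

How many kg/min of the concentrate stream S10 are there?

308 kg/min

Concentrate = 857 − 549 = 308 kg/min.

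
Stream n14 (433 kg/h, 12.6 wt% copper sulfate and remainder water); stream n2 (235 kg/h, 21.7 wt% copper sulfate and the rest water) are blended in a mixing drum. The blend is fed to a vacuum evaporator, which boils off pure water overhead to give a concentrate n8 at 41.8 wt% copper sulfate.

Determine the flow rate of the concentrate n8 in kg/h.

copper sulfate entering = 433×0.126 + 235×0.217 = 105.55 kg/h.
All copper sulfate reports to n8, so n8 = 105.55/0.418 = 252.52 kg/h.

252.5 kg/h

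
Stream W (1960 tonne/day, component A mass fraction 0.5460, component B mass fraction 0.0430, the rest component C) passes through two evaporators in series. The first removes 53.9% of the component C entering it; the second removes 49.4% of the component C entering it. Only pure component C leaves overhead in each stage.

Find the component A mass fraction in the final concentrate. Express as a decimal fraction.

component C in feed = 1960×0.411 = 805.56 tonne/day.
After stage 1: component C left = (1−0.539)×805.56 = 371.36; stream total = 1525.8 tonne/day.
After stage 2: component C left = (1−0.494)×371.36 = 187.91; final concentrate = 1342.3 tonne/day.
component A fraction = 1070.2/1342.3 = 0.7972.

0.7972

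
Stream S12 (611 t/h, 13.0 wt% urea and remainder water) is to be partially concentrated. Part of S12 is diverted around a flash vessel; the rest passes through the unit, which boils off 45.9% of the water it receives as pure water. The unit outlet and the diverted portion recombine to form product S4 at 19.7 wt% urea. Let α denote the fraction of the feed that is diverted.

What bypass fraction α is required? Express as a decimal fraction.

All 611×0.130 = 79.43 t/h of urea reaches S4, so S4 = 79.43/0.197 = 403.2 t/h and vapour = 207.8 t/h.
The evaporator receives (1−α)·611 of feed at 0.870 water and removes 0.459 of that water:
0.459×0.870×(1−α)×611 = 207.8
(1−α) = 207.8/243.99 = 0.8517;  α = 0.1483.

0.148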